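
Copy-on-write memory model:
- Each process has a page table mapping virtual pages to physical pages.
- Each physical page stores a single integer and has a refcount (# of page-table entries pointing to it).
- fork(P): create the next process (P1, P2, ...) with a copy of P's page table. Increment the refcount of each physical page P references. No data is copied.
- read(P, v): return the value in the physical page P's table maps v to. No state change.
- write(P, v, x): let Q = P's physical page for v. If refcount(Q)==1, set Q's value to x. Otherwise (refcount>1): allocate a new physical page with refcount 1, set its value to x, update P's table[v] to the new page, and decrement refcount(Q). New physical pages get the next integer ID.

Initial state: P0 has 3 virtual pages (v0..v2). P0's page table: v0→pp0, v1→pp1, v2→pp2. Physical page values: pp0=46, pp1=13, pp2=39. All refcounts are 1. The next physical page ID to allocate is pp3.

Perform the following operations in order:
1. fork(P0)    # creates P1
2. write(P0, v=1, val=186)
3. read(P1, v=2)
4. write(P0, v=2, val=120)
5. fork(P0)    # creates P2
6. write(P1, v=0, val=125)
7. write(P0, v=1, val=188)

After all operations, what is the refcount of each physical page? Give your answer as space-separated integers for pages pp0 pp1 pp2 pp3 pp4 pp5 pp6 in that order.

Answer: 2 1 1 1 2 1 1

Derivation:
Op 1: fork(P0) -> P1. 3 ppages; refcounts: pp0:2 pp1:2 pp2:2
Op 2: write(P0, v1, 186). refcount(pp1)=2>1 -> COPY to pp3. 4 ppages; refcounts: pp0:2 pp1:1 pp2:2 pp3:1
Op 3: read(P1, v2) -> 39. No state change.
Op 4: write(P0, v2, 120). refcount(pp2)=2>1 -> COPY to pp4. 5 ppages; refcounts: pp0:2 pp1:1 pp2:1 pp3:1 pp4:1
Op 5: fork(P0) -> P2. 5 ppages; refcounts: pp0:3 pp1:1 pp2:1 pp3:2 pp4:2
Op 6: write(P1, v0, 125). refcount(pp0)=3>1 -> COPY to pp5. 6 ppages; refcounts: pp0:2 pp1:1 pp2:1 pp3:2 pp4:2 pp5:1
Op 7: write(P0, v1, 188). refcount(pp3)=2>1 -> COPY to pp6. 7 ppages; refcounts: pp0:2 pp1:1 pp2:1 pp3:1 pp4:2 pp5:1 pp6:1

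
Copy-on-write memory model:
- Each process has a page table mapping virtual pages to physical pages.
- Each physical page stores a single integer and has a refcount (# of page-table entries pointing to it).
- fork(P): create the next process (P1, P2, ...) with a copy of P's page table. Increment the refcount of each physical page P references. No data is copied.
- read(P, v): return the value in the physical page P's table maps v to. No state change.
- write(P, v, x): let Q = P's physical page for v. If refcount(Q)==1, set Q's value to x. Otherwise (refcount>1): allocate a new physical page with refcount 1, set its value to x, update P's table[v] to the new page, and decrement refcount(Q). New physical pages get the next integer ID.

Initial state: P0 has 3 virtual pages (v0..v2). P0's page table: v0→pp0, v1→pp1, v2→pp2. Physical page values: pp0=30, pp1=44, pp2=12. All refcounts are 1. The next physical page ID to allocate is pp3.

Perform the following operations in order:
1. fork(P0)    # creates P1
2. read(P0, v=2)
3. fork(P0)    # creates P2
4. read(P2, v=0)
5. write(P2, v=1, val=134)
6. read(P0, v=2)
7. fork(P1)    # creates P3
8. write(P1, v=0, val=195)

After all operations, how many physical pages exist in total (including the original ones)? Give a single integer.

Op 1: fork(P0) -> P1. 3 ppages; refcounts: pp0:2 pp1:2 pp2:2
Op 2: read(P0, v2) -> 12. No state change.
Op 3: fork(P0) -> P2. 3 ppages; refcounts: pp0:3 pp1:3 pp2:3
Op 4: read(P2, v0) -> 30. No state change.
Op 5: write(P2, v1, 134). refcount(pp1)=3>1 -> COPY to pp3. 4 ppages; refcounts: pp0:3 pp1:2 pp2:3 pp3:1
Op 6: read(P0, v2) -> 12. No state change.
Op 7: fork(P1) -> P3. 4 ppages; refcounts: pp0:4 pp1:3 pp2:4 pp3:1
Op 8: write(P1, v0, 195). refcount(pp0)=4>1 -> COPY to pp4. 5 ppages; refcounts: pp0:3 pp1:3 pp2:4 pp3:1 pp4:1

Answer: 5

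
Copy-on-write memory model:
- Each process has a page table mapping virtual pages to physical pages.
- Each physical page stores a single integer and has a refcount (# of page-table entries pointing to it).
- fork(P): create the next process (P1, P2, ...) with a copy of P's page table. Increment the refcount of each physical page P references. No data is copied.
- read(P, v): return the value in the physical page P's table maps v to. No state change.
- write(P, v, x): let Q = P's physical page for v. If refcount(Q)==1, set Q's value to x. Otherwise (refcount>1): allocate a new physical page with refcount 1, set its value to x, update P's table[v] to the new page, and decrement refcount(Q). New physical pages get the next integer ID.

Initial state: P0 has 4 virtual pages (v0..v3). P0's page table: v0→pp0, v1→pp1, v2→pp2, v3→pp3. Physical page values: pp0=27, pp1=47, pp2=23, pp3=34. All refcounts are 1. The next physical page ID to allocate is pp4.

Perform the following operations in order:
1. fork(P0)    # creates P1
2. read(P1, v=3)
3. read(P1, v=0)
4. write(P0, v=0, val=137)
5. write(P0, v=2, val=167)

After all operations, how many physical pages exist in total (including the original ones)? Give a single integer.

Answer: 6

Derivation:
Op 1: fork(P0) -> P1. 4 ppages; refcounts: pp0:2 pp1:2 pp2:2 pp3:2
Op 2: read(P1, v3) -> 34. No state change.
Op 3: read(P1, v0) -> 27. No state change.
Op 4: write(P0, v0, 137). refcount(pp0)=2>1 -> COPY to pp4. 5 ppages; refcounts: pp0:1 pp1:2 pp2:2 pp3:2 pp4:1
Op 5: write(P0, v2, 167). refcount(pp2)=2>1 -> COPY to pp5. 6 ppages; refcounts: pp0:1 pp1:2 pp2:1 pp3:2 pp4:1 pp5:1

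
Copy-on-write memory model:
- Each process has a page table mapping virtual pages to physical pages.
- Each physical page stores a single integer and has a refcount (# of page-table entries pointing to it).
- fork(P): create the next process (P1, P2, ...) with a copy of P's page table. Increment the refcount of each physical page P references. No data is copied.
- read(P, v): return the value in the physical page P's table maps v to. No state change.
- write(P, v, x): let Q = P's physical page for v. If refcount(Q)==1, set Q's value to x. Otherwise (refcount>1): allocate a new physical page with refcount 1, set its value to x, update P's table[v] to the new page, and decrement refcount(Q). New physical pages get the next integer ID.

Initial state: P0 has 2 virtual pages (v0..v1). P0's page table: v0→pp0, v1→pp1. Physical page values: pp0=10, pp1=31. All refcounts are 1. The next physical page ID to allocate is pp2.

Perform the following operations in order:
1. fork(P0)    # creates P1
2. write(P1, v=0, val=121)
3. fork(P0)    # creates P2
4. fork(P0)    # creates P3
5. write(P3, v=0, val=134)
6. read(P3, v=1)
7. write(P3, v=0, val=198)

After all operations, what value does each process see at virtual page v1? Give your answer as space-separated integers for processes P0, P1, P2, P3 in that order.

Answer: 31 31 31 31

Derivation:
Op 1: fork(P0) -> P1. 2 ppages; refcounts: pp0:2 pp1:2
Op 2: write(P1, v0, 121). refcount(pp0)=2>1 -> COPY to pp2. 3 ppages; refcounts: pp0:1 pp1:2 pp2:1
Op 3: fork(P0) -> P2. 3 ppages; refcounts: pp0:2 pp1:3 pp2:1
Op 4: fork(P0) -> P3. 3 ppages; refcounts: pp0:3 pp1:4 pp2:1
Op 5: write(P3, v0, 134). refcount(pp0)=3>1 -> COPY to pp3. 4 ppages; refcounts: pp0:2 pp1:4 pp2:1 pp3:1
Op 6: read(P3, v1) -> 31. No state change.
Op 7: write(P3, v0, 198). refcount(pp3)=1 -> write in place. 4 ppages; refcounts: pp0:2 pp1:4 pp2:1 pp3:1
P0: v1 -> pp1 = 31
P1: v1 -> pp1 = 31
P2: v1 -> pp1 = 31
P3: v1 -> pp1 = 31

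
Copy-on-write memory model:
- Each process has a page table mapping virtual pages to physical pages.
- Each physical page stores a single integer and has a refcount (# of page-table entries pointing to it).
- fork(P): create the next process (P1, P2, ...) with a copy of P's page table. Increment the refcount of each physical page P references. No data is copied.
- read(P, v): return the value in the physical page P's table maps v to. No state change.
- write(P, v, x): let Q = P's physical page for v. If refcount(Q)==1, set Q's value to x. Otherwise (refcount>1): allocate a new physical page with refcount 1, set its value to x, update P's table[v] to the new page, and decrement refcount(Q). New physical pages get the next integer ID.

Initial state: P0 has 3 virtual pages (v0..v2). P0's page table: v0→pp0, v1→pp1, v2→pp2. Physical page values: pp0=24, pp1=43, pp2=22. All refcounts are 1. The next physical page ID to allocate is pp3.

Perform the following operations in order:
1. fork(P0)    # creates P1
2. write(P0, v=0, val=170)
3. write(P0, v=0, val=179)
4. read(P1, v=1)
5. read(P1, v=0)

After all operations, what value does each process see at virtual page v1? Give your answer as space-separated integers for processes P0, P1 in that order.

Op 1: fork(P0) -> P1. 3 ppages; refcounts: pp0:2 pp1:2 pp2:2
Op 2: write(P0, v0, 170). refcount(pp0)=2>1 -> COPY to pp3. 4 ppages; refcounts: pp0:1 pp1:2 pp2:2 pp3:1
Op 3: write(P0, v0, 179). refcount(pp3)=1 -> write in place. 4 ppages; refcounts: pp0:1 pp1:2 pp2:2 pp3:1
Op 4: read(P1, v1) -> 43. No state change.
Op 5: read(P1, v0) -> 24. No state change.
P0: v1 -> pp1 = 43
P1: v1 -> pp1 = 43

Answer: 43 43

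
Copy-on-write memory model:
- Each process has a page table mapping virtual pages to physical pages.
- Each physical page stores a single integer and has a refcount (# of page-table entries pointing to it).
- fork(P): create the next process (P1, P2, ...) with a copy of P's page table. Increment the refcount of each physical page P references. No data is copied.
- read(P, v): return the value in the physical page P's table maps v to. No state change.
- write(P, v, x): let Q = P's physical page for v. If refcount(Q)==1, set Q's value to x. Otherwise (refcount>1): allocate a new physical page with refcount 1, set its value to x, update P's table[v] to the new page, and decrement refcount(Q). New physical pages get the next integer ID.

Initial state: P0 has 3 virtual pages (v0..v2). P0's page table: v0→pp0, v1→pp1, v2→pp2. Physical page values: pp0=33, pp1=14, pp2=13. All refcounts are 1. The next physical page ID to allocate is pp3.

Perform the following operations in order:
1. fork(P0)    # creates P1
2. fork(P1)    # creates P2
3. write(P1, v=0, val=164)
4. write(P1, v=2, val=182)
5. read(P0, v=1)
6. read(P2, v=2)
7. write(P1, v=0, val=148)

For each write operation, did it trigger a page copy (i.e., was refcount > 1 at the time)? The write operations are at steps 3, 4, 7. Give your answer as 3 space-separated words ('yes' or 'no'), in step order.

Op 1: fork(P0) -> P1. 3 ppages; refcounts: pp0:2 pp1:2 pp2:2
Op 2: fork(P1) -> P2. 3 ppages; refcounts: pp0:3 pp1:3 pp2:3
Op 3: write(P1, v0, 164). refcount(pp0)=3>1 -> COPY to pp3. 4 ppages; refcounts: pp0:2 pp1:3 pp2:3 pp3:1
Op 4: write(P1, v2, 182). refcount(pp2)=3>1 -> COPY to pp4. 5 ppages; refcounts: pp0:2 pp1:3 pp2:2 pp3:1 pp4:1
Op 5: read(P0, v1) -> 14. No state change.
Op 6: read(P2, v2) -> 13. No state change.
Op 7: write(P1, v0, 148). refcount(pp3)=1 -> write in place. 5 ppages; refcounts: pp0:2 pp1:3 pp2:2 pp3:1 pp4:1

yes yes no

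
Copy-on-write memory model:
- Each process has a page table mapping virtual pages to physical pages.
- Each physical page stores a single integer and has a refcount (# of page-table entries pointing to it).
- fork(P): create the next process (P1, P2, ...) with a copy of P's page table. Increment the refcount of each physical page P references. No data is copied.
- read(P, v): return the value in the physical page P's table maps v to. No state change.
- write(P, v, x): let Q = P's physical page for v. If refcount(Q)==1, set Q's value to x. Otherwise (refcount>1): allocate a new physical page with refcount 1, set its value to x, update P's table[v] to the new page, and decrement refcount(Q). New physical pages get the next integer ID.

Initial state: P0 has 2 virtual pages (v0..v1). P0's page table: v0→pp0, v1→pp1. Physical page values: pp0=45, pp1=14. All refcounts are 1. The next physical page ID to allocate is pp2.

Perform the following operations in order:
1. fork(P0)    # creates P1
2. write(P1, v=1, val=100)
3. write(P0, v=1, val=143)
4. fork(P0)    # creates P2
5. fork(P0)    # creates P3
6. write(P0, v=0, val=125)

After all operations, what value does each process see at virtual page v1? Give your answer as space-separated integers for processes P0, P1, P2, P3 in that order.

Op 1: fork(P0) -> P1. 2 ppages; refcounts: pp0:2 pp1:2
Op 2: write(P1, v1, 100). refcount(pp1)=2>1 -> COPY to pp2. 3 ppages; refcounts: pp0:2 pp1:1 pp2:1
Op 3: write(P0, v1, 143). refcount(pp1)=1 -> write in place. 3 ppages; refcounts: pp0:2 pp1:1 pp2:1
Op 4: fork(P0) -> P2. 3 ppages; refcounts: pp0:3 pp1:2 pp2:1
Op 5: fork(P0) -> P3. 3 ppages; refcounts: pp0:4 pp1:3 pp2:1
Op 6: write(P0, v0, 125). refcount(pp0)=4>1 -> COPY to pp3. 4 ppages; refcounts: pp0:3 pp1:3 pp2:1 pp3:1
P0: v1 -> pp1 = 143
P1: v1 -> pp2 = 100
P2: v1 -> pp1 = 143
P3: v1 -> pp1 = 143

Answer: 143 100 143 143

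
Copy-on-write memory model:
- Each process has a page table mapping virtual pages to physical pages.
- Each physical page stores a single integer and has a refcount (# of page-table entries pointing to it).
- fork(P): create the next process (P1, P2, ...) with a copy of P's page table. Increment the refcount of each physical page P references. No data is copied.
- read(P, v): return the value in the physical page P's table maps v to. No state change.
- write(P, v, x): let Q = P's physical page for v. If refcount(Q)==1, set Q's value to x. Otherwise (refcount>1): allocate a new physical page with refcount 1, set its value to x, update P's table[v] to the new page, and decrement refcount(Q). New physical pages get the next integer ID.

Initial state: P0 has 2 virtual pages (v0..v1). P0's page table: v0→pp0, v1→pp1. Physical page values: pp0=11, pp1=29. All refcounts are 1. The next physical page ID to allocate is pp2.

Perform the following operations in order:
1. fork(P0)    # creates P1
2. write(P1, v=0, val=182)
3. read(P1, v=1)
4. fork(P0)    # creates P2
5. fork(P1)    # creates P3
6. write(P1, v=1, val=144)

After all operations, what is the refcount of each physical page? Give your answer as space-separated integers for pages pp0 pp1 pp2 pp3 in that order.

Op 1: fork(P0) -> P1. 2 ppages; refcounts: pp0:2 pp1:2
Op 2: write(P1, v0, 182). refcount(pp0)=2>1 -> COPY to pp2. 3 ppages; refcounts: pp0:1 pp1:2 pp2:1
Op 3: read(P1, v1) -> 29. No state change.
Op 4: fork(P0) -> P2. 3 ppages; refcounts: pp0:2 pp1:3 pp2:1
Op 5: fork(P1) -> P3. 3 ppages; refcounts: pp0:2 pp1:4 pp2:2
Op 6: write(P1, v1, 144). refcount(pp1)=4>1 -> COPY to pp3. 4 ppages; refcounts: pp0:2 pp1:3 pp2:2 pp3:1

Answer: 2 3 2 1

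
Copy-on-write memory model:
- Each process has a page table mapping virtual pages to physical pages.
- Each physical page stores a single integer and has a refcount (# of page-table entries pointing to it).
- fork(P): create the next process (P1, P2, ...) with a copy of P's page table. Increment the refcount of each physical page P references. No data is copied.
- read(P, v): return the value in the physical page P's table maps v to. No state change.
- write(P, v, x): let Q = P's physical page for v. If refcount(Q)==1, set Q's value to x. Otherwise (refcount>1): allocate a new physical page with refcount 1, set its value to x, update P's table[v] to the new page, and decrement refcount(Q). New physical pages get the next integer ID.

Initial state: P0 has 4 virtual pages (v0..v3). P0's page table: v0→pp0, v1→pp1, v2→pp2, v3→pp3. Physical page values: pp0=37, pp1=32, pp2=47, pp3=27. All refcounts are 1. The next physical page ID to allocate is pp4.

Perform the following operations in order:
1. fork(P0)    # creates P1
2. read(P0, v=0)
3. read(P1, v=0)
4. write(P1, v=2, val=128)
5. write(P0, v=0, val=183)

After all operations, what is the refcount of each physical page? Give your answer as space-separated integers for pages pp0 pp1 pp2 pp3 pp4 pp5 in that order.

Answer: 1 2 1 2 1 1

Derivation:
Op 1: fork(P0) -> P1. 4 ppages; refcounts: pp0:2 pp1:2 pp2:2 pp3:2
Op 2: read(P0, v0) -> 37. No state change.
Op 3: read(P1, v0) -> 37. No state change.
Op 4: write(P1, v2, 128). refcount(pp2)=2>1 -> COPY to pp4. 5 ppages; refcounts: pp0:2 pp1:2 pp2:1 pp3:2 pp4:1
Op 5: write(P0, v0, 183). refcount(pp0)=2>1 -> COPY to pp5. 6 ppages; refcounts: pp0:1 pp1:2 pp2:1 pp3:2 pp4:1 pp5:1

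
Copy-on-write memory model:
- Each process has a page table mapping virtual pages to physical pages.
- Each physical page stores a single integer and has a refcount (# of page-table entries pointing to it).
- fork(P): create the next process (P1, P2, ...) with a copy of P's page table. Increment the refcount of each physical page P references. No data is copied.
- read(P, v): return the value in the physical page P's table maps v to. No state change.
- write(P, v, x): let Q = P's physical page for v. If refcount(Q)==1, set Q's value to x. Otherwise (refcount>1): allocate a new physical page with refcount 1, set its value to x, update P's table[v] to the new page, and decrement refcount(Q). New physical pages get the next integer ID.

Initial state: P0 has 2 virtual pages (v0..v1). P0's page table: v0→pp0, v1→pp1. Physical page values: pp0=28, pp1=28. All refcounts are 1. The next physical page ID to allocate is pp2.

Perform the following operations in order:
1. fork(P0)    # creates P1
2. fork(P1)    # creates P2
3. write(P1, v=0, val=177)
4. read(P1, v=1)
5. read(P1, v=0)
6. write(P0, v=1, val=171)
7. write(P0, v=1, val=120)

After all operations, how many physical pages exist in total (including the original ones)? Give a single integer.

Op 1: fork(P0) -> P1. 2 ppages; refcounts: pp0:2 pp1:2
Op 2: fork(P1) -> P2. 2 ppages; refcounts: pp0:3 pp1:3
Op 3: write(P1, v0, 177). refcount(pp0)=3>1 -> COPY to pp2. 3 ppages; refcounts: pp0:2 pp1:3 pp2:1
Op 4: read(P1, v1) -> 28. No state change.
Op 5: read(P1, v0) -> 177. No state change.
Op 6: write(P0, v1, 171). refcount(pp1)=3>1 -> COPY to pp3. 4 ppages; refcounts: pp0:2 pp1:2 pp2:1 pp3:1
Op 7: write(P0, v1, 120). refcount(pp3)=1 -> write in place. 4 ppages; refcounts: pp0:2 pp1:2 pp2:1 pp3:1

Answer: 4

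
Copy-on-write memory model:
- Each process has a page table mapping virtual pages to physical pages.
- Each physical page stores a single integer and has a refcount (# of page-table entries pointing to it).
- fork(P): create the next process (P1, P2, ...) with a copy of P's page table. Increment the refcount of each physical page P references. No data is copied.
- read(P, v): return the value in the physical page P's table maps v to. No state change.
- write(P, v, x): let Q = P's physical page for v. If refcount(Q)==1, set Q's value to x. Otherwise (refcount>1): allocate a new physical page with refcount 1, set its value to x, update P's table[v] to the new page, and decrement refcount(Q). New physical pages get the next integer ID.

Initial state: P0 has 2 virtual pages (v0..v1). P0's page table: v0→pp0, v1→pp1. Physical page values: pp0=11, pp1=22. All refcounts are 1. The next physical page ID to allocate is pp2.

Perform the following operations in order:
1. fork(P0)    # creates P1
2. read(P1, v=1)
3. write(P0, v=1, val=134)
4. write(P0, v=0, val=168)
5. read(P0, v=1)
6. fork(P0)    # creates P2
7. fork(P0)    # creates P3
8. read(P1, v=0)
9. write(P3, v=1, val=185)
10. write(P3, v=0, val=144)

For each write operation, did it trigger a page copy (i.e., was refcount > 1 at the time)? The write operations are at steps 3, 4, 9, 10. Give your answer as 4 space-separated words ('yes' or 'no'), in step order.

Op 1: fork(P0) -> P1. 2 ppages; refcounts: pp0:2 pp1:2
Op 2: read(P1, v1) -> 22. No state change.
Op 3: write(P0, v1, 134). refcount(pp1)=2>1 -> COPY to pp2. 3 ppages; refcounts: pp0:2 pp1:1 pp2:1
Op 4: write(P0, v0, 168). refcount(pp0)=2>1 -> COPY to pp3. 4 ppages; refcounts: pp0:1 pp1:1 pp2:1 pp3:1
Op 5: read(P0, v1) -> 134. No state change.
Op 6: fork(P0) -> P2. 4 ppages; refcounts: pp0:1 pp1:1 pp2:2 pp3:2
Op 7: fork(P0) -> P3. 4 ppages; refcounts: pp0:1 pp1:1 pp2:3 pp3:3
Op 8: read(P1, v0) -> 11. No state change.
Op 9: write(P3, v1, 185). refcount(pp2)=3>1 -> COPY to pp4. 5 ppages; refcounts: pp0:1 pp1:1 pp2:2 pp3:3 pp4:1
Op 10: write(P3, v0, 144). refcount(pp3)=3>1 -> COPY to pp5. 6 ppages; refcounts: pp0:1 pp1:1 pp2:2 pp3:2 pp4:1 pp5:1

yes yes yes yes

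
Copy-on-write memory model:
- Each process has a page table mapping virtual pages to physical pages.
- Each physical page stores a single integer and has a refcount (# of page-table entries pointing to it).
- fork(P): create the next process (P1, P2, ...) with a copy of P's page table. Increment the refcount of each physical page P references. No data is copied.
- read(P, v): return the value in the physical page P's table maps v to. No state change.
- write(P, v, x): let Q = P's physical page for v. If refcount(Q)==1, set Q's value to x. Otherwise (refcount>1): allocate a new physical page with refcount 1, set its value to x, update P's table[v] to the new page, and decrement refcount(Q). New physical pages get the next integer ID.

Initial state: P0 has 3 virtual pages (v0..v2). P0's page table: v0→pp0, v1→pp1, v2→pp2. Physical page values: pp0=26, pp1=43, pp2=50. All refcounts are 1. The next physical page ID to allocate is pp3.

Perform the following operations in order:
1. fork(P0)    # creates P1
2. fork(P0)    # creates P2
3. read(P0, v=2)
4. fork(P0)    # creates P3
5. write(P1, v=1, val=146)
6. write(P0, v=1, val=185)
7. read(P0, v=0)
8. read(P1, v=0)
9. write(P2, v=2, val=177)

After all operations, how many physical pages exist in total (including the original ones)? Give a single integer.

Op 1: fork(P0) -> P1. 3 ppages; refcounts: pp0:2 pp1:2 pp2:2
Op 2: fork(P0) -> P2. 3 ppages; refcounts: pp0:3 pp1:3 pp2:3
Op 3: read(P0, v2) -> 50. No state change.
Op 4: fork(P0) -> P3. 3 ppages; refcounts: pp0:4 pp1:4 pp2:4
Op 5: write(P1, v1, 146). refcount(pp1)=4>1 -> COPY to pp3. 4 ppages; refcounts: pp0:4 pp1:3 pp2:4 pp3:1
Op 6: write(P0, v1, 185). refcount(pp1)=3>1 -> COPY to pp4. 5 ppages; refcounts: pp0:4 pp1:2 pp2:4 pp3:1 pp4:1
Op 7: read(P0, v0) -> 26. No state change.
Op 8: read(P1, v0) -> 26. No state change.
Op 9: write(P2, v2, 177). refcount(pp2)=4>1 -> COPY to pp5. 6 ppages; refcounts: pp0:4 pp1:2 pp2:3 pp3:1 pp4:1 pp5:1

Answer: 6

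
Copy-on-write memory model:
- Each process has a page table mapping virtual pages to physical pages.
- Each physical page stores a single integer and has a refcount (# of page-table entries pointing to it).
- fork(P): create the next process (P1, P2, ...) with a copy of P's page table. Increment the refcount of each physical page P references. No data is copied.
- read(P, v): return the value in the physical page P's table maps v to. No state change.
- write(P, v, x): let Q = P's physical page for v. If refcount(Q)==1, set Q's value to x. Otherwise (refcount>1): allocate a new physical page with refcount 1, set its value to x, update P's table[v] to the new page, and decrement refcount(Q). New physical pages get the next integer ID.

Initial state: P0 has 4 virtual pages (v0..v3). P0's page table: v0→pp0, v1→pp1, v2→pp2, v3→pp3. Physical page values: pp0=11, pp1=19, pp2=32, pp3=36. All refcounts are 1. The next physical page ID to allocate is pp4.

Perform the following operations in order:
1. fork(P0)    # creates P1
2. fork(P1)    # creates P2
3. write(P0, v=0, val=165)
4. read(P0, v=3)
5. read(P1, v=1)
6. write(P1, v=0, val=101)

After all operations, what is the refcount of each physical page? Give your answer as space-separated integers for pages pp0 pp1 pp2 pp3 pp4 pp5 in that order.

Op 1: fork(P0) -> P1. 4 ppages; refcounts: pp0:2 pp1:2 pp2:2 pp3:2
Op 2: fork(P1) -> P2. 4 ppages; refcounts: pp0:3 pp1:3 pp2:3 pp3:3
Op 3: write(P0, v0, 165). refcount(pp0)=3>1 -> COPY to pp4. 5 ppages; refcounts: pp0:2 pp1:3 pp2:3 pp3:3 pp4:1
Op 4: read(P0, v3) -> 36. No state change.
Op 5: read(P1, v1) -> 19. No state change.
Op 6: write(P1, v0, 101). refcount(pp0)=2>1 -> COPY to pp5. 6 ppages; refcounts: pp0:1 pp1:3 pp2:3 pp3:3 pp4:1 pp5:1

Answer: 1 3 3 3 1 1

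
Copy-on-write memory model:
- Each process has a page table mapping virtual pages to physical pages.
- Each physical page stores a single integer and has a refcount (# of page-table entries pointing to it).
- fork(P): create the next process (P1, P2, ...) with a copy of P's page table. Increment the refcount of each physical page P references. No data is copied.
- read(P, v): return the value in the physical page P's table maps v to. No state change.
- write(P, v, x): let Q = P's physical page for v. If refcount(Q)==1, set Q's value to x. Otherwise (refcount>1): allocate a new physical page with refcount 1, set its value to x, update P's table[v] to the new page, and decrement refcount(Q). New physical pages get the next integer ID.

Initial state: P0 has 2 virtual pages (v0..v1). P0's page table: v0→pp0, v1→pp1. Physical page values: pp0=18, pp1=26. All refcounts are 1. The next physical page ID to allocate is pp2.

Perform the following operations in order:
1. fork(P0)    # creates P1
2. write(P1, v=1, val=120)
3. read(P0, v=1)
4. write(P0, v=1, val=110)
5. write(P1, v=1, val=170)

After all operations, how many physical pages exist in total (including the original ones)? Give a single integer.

Answer: 3

Derivation:
Op 1: fork(P0) -> P1. 2 ppages; refcounts: pp0:2 pp1:2
Op 2: write(P1, v1, 120). refcount(pp1)=2>1 -> COPY to pp2. 3 ppages; refcounts: pp0:2 pp1:1 pp2:1
Op 3: read(P0, v1) -> 26. No state change.
Op 4: write(P0, v1, 110). refcount(pp1)=1 -> write in place. 3 ppages; refcounts: pp0:2 pp1:1 pp2:1
Op 5: write(P1, v1, 170). refcount(pp2)=1 -> write in place. 3 ppages; refcounts: pp0:2 pp1:1 pp2:1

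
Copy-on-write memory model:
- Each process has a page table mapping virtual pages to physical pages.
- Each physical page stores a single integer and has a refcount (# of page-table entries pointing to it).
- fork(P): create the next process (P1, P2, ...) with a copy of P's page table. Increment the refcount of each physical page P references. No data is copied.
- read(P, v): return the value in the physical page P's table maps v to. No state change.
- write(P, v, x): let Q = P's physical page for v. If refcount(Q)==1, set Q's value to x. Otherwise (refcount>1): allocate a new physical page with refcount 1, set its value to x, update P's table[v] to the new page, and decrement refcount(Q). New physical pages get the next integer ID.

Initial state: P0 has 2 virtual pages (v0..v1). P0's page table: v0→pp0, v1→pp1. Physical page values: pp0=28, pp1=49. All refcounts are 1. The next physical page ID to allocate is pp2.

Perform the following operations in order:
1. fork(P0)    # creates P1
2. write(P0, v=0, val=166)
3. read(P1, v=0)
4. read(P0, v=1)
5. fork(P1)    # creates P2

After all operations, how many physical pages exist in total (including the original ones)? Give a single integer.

Answer: 3

Derivation:
Op 1: fork(P0) -> P1. 2 ppages; refcounts: pp0:2 pp1:2
Op 2: write(P0, v0, 166). refcount(pp0)=2>1 -> COPY to pp2. 3 ppages; refcounts: pp0:1 pp1:2 pp2:1
Op 3: read(P1, v0) -> 28. No state change.
Op 4: read(P0, v1) -> 49. No state change.
Op 5: fork(P1) -> P2. 3 ppages; refcounts: pp0:2 pp1:3 pp2:1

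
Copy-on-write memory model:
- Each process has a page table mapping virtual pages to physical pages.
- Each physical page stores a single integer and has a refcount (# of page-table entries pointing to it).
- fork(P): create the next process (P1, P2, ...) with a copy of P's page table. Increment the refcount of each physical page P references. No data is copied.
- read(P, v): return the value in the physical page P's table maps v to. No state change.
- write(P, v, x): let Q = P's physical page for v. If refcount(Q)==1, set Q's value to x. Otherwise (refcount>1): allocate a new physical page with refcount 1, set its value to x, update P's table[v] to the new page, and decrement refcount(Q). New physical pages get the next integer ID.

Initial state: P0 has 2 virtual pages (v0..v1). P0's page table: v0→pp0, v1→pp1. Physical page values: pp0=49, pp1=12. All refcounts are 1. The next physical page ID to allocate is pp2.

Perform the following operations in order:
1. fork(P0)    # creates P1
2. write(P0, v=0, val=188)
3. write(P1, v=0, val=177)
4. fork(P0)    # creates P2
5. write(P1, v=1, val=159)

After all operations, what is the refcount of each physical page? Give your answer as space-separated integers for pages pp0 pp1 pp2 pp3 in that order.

Op 1: fork(P0) -> P1. 2 ppages; refcounts: pp0:2 pp1:2
Op 2: write(P0, v0, 188). refcount(pp0)=2>1 -> COPY to pp2. 3 ppages; refcounts: pp0:1 pp1:2 pp2:1
Op 3: write(P1, v0, 177). refcount(pp0)=1 -> write in place. 3 ppages; refcounts: pp0:1 pp1:2 pp2:1
Op 4: fork(P0) -> P2. 3 ppages; refcounts: pp0:1 pp1:3 pp2:2
Op 5: write(P1, v1, 159). refcount(pp1)=3>1 -> COPY to pp3. 4 ppages; refcounts: pp0:1 pp1:2 pp2:2 pp3:1

Answer: 1 2 2 1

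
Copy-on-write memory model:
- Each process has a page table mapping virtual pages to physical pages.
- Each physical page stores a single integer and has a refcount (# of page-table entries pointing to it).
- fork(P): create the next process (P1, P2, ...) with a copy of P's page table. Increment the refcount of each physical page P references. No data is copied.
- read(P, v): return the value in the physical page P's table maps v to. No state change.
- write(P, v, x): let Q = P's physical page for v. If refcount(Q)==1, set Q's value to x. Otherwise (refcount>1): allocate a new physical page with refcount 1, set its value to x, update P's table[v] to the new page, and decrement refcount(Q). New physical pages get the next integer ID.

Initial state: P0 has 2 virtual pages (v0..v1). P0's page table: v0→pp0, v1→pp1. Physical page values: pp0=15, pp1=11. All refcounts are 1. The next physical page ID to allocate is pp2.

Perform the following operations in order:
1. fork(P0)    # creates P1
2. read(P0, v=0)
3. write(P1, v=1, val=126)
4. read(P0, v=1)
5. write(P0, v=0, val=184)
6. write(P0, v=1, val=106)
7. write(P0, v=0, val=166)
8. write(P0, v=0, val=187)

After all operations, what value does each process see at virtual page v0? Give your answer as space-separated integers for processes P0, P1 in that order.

Op 1: fork(P0) -> P1. 2 ppages; refcounts: pp0:2 pp1:2
Op 2: read(P0, v0) -> 15. No state change.
Op 3: write(P1, v1, 126). refcount(pp1)=2>1 -> COPY to pp2. 3 ppages; refcounts: pp0:2 pp1:1 pp2:1
Op 4: read(P0, v1) -> 11. No state change.
Op 5: write(P0, v0, 184). refcount(pp0)=2>1 -> COPY to pp3. 4 ppages; refcounts: pp0:1 pp1:1 pp2:1 pp3:1
Op 6: write(P0, v1, 106). refcount(pp1)=1 -> write in place. 4 ppages; refcounts: pp0:1 pp1:1 pp2:1 pp3:1
Op 7: write(P0, v0, 166). refcount(pp3)=1 -> write in place. 4 ppages; refcounts: pp0:1 pp1:1 pp2:1 pp3:1
Op 8: write(P0, v0, 187). refcount(pp3)=1 -> write in place. 4 ppages; refcounts: pp0:1 pp1:1 pp2:1 pp3:1
P0: v0 -> pp3 = 187
P1: v0 -> pp0 = 15

Answer: 187 15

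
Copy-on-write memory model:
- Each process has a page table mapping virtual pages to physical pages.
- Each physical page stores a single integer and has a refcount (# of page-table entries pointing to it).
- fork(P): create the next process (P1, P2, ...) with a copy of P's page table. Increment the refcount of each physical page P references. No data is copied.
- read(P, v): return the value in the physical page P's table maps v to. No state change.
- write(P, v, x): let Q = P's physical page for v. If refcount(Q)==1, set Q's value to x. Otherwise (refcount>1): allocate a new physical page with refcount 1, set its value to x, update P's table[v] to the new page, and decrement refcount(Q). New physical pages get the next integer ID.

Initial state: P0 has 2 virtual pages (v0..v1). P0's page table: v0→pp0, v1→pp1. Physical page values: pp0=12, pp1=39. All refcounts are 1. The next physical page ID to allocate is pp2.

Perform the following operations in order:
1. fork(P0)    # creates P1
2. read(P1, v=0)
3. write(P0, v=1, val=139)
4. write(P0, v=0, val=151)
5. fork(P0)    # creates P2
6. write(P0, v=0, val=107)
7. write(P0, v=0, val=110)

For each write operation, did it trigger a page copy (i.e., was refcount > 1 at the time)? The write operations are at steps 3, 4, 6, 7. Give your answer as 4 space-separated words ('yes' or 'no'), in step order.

Op 1: fork(P0) -> P1. 2 ppages; refcounts: pp0:2 pp1:2
Op 2: read(P1, v0) -> 12. No state change.
Op 3: write(P0, v1, 139). refcount(pp1)=2>1 -> COPY to pp2. 3 ppages; refcounts: pp0:2 pp1:1 pp2:1
Op 4: write(P0, v0, 151). refcount(pp0)=2>1 -> COPY to pp3. 4 ppages; refcounts: pp0:1 pp1:1 pp2:1 pp3:1
Op 5: fork(P0) -> P2. 4 ppages; refcounts: pp0:1 pp1:1 pp2:2 pp3:2
Op 6: write(P0, v0, 107). refcount(pp3)=2>1 -> COPY to pp4. 5 ppages; refcounts: pp0:1 pp1:1 pp2:2 pp3:1 pp4:1
Op 7: write(P0, v0, 110). refcount(pp4)=1 -> write in place. 5 ppages; refcounts: pp0:1 pp1:1 pp2:2 pp3:1 pp4:1

yes yes yes no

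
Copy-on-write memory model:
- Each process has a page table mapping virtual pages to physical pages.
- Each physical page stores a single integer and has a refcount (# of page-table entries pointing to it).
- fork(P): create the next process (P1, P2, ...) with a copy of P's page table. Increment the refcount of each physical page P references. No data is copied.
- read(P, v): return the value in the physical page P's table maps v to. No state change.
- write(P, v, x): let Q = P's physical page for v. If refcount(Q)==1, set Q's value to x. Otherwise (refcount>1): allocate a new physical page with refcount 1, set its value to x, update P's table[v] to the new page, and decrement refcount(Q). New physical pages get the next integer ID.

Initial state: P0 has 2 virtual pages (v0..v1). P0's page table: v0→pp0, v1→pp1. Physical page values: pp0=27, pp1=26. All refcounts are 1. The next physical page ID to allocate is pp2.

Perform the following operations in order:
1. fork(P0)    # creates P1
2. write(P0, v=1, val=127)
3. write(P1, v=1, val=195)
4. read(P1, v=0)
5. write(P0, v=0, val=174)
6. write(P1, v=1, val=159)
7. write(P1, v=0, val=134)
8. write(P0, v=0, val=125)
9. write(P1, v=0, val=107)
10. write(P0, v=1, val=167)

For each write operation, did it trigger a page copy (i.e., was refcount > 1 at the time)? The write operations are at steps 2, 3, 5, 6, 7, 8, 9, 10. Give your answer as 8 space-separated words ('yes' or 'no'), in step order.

Op 1: fork(P0) -> P1. 2 ppages; refcounts: pp0:2 pp1:2
Op 2: write(P0, v1, 127). refcount(pp1)=2>1 -> COPY to pp2. 3 ppages; refcounts: pp0:2 pp1:1 pp2:1
Op 3: write(P1, v1, 195). refcount(pp1)=1 -> write in place. 3 ppages; refcounts: pp0:2 pp1:1 pp2:1
Op 4: read(P1, v0) -> 27. No state change.
Op 5: write(P0, v0, 174). refcount(pp0)=2>1 -> COPY to pp3. 4 ppages; refcounts: pp0:1 pp1:1 pp2:1 pp3:1
Op 6: write(P1, v1, 159). refcount(pp1)=1 -> write in place. 4 ppages; refcounts: pp0:1 pp1:1 pp2:1 pp3:1
Op 7: write(P1, v0, 134). refcount(pp0)=1 -> write in place. 4 ppages; refcounts: pp0:1 pp1:1 pp2:1 pp3:1
Op 8: write(P0, v0, 125). refcount(pp3)=1 -> write in place. 4 ppages; refcounts: pp0:1 pp1:1 pp2:1 pp3:1
Op 9: write(P1, v0, 107). refcount(pp0)=1 -> write in place. 4 ppages; refcounts: pp0:1 pp1:1 pp2:1 pp3:1
Op 10: write(P0, v1, 167). refcount(pp2)=1 -> write in place. 4 ppages; refcounts: pp0:1 pp1:1 pp2:1 pp3:1

yes no yes no no no no no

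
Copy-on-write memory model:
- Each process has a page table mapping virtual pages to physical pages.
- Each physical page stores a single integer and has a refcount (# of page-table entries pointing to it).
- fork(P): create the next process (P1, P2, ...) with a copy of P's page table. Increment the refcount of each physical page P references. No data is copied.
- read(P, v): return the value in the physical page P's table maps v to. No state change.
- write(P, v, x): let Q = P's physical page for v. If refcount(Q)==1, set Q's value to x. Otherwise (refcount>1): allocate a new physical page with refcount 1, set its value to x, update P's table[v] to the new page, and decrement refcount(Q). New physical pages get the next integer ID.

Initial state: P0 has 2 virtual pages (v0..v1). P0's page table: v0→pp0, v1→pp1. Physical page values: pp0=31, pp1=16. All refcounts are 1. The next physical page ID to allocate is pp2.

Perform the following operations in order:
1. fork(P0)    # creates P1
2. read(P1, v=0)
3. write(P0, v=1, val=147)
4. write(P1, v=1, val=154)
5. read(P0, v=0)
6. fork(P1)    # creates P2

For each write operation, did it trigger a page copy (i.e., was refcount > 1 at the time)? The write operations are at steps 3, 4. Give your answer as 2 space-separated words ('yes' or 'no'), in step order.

Op 1: fork(P0) -> P1. 2 ppages; refcounts: pp0:2 pp1:2
Op 2: read(P1, v0) -> 31. No state change.
Op 3: write(P0, v1, 147). refcount(pp1)=2>1 -> COPY to pp2. 3 ppages; refcounts: pp0:2 pp1:1 pp2:1
Op 4: write(P1, v1, 154). refcount(pp1)=1 -> write in place. 3 ppages; refcounts: pp0:2 pp1:1 pp2:1
Op 5: read(P0, v0) -> 31. No state change.
Op 6: fork(P1) -> P2. 3 ppages; refcounts: pp0:3 pp1:2 pp2:1

yes no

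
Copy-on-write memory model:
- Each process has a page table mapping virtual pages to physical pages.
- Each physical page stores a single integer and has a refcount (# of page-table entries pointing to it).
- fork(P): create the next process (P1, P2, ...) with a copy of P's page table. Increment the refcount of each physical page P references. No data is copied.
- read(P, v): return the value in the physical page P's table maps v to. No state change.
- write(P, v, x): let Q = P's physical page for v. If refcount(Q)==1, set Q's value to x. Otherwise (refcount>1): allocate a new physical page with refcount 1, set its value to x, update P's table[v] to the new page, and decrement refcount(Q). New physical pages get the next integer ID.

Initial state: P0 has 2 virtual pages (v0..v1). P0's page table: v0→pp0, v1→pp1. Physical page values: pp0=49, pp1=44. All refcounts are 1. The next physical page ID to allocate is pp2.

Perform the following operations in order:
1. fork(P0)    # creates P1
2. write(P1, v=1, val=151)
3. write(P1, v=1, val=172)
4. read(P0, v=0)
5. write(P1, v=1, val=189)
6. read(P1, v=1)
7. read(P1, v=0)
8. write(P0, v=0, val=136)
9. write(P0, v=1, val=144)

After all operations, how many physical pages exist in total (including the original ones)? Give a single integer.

Op 1: fork(P0) -> P1. 2 ppages; refcounts: pp0:2 pp1:2
Op 2: write(P1, v1, 151). refcount(pp1)=2>1 -> COPY to pp2. 3 ppages; refcounts: pp0:2 pp1:1 pp2:1
Op 3: write(P1, v1, 172). refcount(pp2)=1 -> write in place. 3 ppages; refcounts: pp0:2 pp1:1 pp2:1
Op 4: read(P0, v0) -> 49. No state change.
Op 5: write(P1, v1, 189). refcount(pp2)=1 -> write in place. 3 ppages; refcounts: pp0:2 pp1:1 pp2:1
Op 6: read(P1, v1) -> 189. No state change.
Op 7: read(P1, v0) -> 49. No state change.
Op 8: write(P0, v0, 136). refcount(pp0)=2>1 -> COPY to pp3. 4 ppages; refcounts: pp0:1 pp1:1 pp2:1 pp3:1
Op 9: write(P0, v1, 144). refcount(pp1)=1 -> write in place. 4 ppages; refcounts: pp0:1 pp1:1 pp2:1 pp3:1

Answer: 4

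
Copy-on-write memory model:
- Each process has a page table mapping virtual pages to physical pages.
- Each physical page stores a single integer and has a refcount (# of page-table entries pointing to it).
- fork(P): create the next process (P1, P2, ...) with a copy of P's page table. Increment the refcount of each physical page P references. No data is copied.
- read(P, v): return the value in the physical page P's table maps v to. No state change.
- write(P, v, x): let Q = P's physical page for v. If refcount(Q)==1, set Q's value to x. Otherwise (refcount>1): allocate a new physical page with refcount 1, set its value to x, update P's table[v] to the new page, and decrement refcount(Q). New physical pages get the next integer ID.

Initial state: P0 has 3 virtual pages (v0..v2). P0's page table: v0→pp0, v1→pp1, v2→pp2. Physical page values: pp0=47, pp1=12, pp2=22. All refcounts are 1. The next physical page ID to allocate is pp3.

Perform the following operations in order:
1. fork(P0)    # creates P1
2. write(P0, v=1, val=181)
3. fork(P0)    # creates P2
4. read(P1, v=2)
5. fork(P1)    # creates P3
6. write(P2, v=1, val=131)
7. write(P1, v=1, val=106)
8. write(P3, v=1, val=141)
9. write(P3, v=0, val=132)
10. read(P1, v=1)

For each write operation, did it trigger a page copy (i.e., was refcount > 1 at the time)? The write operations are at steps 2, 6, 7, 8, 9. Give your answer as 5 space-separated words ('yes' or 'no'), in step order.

Op 1: fork(P0) -> P1. 3 ppages; refcounts: pp0:2 pp1:2 pp2:2
Op 2: write(P0, v1, 181). refcount(pp1)=2>1 -> COPY to pp3. 4 ppages; refcounts: pp0:2 pp1:1 pp2:2 pp3:1
Op 3: fork(P0) -> P2. 4 ppages; refcounts: pp0:3 pp1:1 pp2:3 pp3:2
Op 4: read(P1, v2) -> 22. No state change.
Op 5: fork(P1) -> P3. 4 ppages; refcounts: pp0:4 pp1:2 pp2:4 pp3:2
Op 6: write(P2, v1, 131). refcount(pp3)=2>1 -> COPY to pp4. 5 ppages; refcounts: pp0:4 pp1:2 pp2:4 pp3:1 pp4:1
Op 7: write(P1, v1, 106). refcount(pp1)=2>1 -> COPY to pp5. 6 ppages; refcounts: pp0:4 pp1:1 pp2:4 pp3:1 pp4:1 pp5:1
Op 8: write(P3, v1, 141). refcount(pp1)=1 -> write in place. 6 ppages; refcounts: pp0:4 pp1:1 pp2:4 pp3:1 pp4:1 pp5:1
Op 9: write(P3, v0, 132). refcount(pp0)=4>1 -> COPY to pp6. 7 ppages; refcounts: pp0:3 pp1:1 pp2:4 pp3:1 pp4:1 pp5:1 pp6:1
Op 10: read(P1, v1) -> 106. No state change.

yes yes yes no yes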